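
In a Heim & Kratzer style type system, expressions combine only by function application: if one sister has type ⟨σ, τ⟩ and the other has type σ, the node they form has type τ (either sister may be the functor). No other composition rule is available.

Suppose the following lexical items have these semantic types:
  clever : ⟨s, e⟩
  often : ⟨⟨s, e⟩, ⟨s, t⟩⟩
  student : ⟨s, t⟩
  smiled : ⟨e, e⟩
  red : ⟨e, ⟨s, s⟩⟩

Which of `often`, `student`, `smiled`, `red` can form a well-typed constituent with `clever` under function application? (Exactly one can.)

often

often — combines: often : ⟨⟨s, e⟩, ⟨s, t⟩⟩ takes clever : ⟨s, e⟩ as argument, giving ⟨s, t⟩.
student : ⟨s, t⟩ — clever needs s; student needs s; neither fits.
smiled : ⟨e, e⟩ — clever needs s; smiled needs e; neither fits.
red : ⟨e, ⟨s, s⟩⟩ — clever needs s; red needs e; neither fits.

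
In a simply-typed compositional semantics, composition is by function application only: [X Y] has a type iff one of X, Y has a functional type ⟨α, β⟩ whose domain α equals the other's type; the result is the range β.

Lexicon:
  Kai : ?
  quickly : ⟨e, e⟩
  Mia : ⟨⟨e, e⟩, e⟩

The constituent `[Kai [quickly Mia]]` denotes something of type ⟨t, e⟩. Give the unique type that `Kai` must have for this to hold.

[Kai [quickly Mia]] is required to be ⟨t, e⟩. [quickly Mia] : e cannot yield ⟨t, e⟩ as functor, so Kai : ⟨e, ⟨t, e⟩⟩.

⟨e, ⟨t, e⟩⟩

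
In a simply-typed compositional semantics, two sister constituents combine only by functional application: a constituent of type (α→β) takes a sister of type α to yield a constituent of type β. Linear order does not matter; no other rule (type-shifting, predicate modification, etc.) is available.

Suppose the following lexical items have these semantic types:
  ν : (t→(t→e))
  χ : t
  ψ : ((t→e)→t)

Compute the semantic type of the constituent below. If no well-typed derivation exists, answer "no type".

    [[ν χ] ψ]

[ν χ]: functor ν : (t→(t→e)), argument χ : t; result (t→e).
[[ν χ] ψ]: functor ψ : ((t→e)→t), argument [ν χ] : (t→e); result t.

t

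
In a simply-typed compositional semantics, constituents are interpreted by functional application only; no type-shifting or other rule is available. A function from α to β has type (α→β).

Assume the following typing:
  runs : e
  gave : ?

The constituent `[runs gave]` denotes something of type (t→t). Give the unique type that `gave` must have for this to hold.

(e→(t→t))

At [runs gave] (required: (t→t)): runs is e, which is not a function with range (t→t); hence gave is the functor — type (e→(t→t)).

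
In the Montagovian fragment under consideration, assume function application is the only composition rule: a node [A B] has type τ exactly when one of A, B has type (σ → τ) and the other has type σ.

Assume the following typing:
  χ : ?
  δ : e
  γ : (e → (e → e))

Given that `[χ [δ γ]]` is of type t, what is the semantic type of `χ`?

((e → e) → t)

[χ [δ γ]] is required to be t. [δ γ] : (e → e) cannot yield t as functor, so χ : ((e → e) → t).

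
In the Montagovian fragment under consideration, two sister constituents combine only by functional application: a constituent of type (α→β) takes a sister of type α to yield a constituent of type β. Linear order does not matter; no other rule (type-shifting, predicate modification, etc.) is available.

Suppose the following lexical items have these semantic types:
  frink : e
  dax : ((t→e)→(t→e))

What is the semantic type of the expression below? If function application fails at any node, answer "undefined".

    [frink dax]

undefined

[frink dax]: e with ((t→e)→(t→e)) — neither is a function whose domain matches the other; composition fails here.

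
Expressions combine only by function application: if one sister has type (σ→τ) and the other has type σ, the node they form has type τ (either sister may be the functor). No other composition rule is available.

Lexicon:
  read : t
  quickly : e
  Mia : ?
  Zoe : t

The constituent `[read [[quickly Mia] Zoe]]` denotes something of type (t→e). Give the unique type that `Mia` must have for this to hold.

(e→(t→(t→(t→e))))

[read [[quickly Mia] Zoe]] must have type (t→e). The sister read has type t; that is not a function onto (t→e), so [[quickly Mia] Zoe] must be the functor, of type (t→(t→e)).
[[quickly Mia] Zoe] must have type (t→(t→e)). The sister Zoe has type t; that is not a function onto (t→(t→e)), so [quickly Mia] must be the functor, of type (t→(t→(t→e))).
[quickly Mia] must have type (t→(t→(t→e))). The sister quickly has type e; that is not a function onto (t→(t→(t→e))), so Mia must be the functor, of type (e→(t→(t→(t→e)))).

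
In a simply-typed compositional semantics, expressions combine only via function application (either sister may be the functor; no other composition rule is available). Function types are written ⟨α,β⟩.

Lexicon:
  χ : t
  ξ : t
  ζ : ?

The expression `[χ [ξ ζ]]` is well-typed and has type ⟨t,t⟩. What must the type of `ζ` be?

⟨t,⟨t,⟨t,t⟩⟩⟩

For [χ [ξ ζ]] to have type ⟨t,t⟩ with χ of type t, [ξ ζ] must be the function: [ξ ζ] : ⟨t,⟨t,t⟩⟩.
For [ξ ζ] to have type ⟨t,⟨t,t⟩⟩ with ξ of type t, ζ must be the function: ζ : ⟨t,⟨t,⟨t,t⟩⟩⟩.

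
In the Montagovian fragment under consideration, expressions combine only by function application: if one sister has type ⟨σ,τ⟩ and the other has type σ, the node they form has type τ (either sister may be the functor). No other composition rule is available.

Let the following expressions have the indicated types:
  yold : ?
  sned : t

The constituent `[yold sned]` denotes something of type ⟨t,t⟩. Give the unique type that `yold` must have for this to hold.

⟨t,⟨t,t⟩⟩

[yold sned] is required to be ⟨t,t⟩. sned : t cannot yield ⟨t,t⟩ as functor, so yold : ⟨t,⟨t,t⟩⟩.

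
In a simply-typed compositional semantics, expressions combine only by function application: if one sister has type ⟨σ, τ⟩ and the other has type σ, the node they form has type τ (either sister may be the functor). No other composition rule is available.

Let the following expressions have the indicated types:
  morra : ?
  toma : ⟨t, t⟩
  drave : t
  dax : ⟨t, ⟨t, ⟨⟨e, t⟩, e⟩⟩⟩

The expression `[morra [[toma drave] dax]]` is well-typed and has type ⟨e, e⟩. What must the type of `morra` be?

[morra [[toma drave] dax]] is required to be ⟨e, e⟩. [[toma drave] dax] : ⟨t, ⟨⟨e, t⟩, e⟩⟩ cannot yield ⟨e, e⟩ as functor, so morra : ⟨⟨t, ⟨⟨e, t⟩, e⟩⟩, ⟨e, e⟩⟩.

⟨⟨t, ⟨⟨e, t⟩, e⟩⟩, ⟨e, e⟩⟩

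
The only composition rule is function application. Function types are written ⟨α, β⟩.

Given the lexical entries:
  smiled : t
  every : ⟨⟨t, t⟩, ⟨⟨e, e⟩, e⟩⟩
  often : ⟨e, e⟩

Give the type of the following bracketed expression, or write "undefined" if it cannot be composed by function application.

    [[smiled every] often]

At [smiled every]: neither t nor ⟨⟨t, t⟩, ⟨⟨e, e⟩, e⟩⟩ can take the other as argument; the node is ill-typed.

undefined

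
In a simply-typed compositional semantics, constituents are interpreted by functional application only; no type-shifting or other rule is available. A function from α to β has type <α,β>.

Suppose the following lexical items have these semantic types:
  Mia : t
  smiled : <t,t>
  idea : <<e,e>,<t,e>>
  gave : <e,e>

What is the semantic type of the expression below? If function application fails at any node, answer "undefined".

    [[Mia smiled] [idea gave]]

e

[Mia smiled]: functor smiled : <t,t>, argument Mia : t; result t.
[idea gave]: functor idea : <<e,e>,<t,e>>, argument gave : <e,e>; result <t,e>.
[[Mia smiled] [idea gave]]: functor [idea gave] : <t,e>, argument [Mia smiled] : t; result e.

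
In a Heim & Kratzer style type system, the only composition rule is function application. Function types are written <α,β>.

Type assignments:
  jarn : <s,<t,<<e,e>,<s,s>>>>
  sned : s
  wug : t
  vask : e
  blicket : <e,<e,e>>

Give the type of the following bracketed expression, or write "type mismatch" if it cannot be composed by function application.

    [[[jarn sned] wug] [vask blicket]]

[jarn sned]: <s,<t,<<e,e>,<s,s>>>> applied to s yields <t,<<e,e>,<s,s>>>.
[[jarn sned] wug]: <t,<<e,e>,<s,s>>> applied to t yields <<e,e>,<s,s>>.
[vask blicket]: <e,<e,e>> applied to e yields <e,e>.
[[[jarn sned] wug] [vask blicket]]: <<e,e>,<s,s>> applied to <e,e> yields <s,s>.

<s,s>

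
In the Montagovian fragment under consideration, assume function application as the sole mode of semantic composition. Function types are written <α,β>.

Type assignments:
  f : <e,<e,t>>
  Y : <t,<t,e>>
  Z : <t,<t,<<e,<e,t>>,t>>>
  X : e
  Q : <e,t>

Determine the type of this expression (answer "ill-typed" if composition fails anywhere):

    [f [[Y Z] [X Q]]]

At [Y Z]: neither <t,<t,e>> nor <t,<t,<<e,<e,t>>,t>>> can take the other as argument; the node is ill-typed.

ill-typed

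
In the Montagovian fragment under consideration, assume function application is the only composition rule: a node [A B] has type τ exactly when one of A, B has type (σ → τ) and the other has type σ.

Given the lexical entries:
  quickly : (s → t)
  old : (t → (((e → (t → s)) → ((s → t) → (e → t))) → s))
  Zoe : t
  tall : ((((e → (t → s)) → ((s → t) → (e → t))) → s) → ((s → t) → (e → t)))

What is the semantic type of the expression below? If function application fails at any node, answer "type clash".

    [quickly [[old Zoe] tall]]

At [old Zoe], old : (t → (((e → (t → s)) → ((s → t) → (e → t))) → s)) takes Zoe : t, giving (((e → (t → s)) → ((s → t) → (e → t))) → s).
At [[old Zoe] tall], tall : ((((e → (t → s)) → ((s → t) → (e → t))) → s) → ((s → t) → (e → t))) takes [old Zoe] : (((e → (t → s)) → ((s → t) → (e → t))) → s), giving ((s → t) → (e → t)).
At [quickly [[old Zoe] tall]], [[old Zoe] tall] : ((s → t) → (e → t)) takes quickly : (s → t), giving (e → t).

(e → t)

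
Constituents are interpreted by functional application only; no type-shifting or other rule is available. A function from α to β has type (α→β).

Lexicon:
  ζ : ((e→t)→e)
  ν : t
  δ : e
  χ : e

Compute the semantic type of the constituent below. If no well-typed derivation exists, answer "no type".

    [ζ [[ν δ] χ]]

[ν δ]: t and e cannot combine by function application — type clash.

no type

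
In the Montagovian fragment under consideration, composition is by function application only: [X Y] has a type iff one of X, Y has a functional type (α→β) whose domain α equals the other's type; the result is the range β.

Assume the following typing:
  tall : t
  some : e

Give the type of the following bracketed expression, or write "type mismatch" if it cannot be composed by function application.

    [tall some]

type mismatch

[tall some]: t and e cannot combine by function application — type clash.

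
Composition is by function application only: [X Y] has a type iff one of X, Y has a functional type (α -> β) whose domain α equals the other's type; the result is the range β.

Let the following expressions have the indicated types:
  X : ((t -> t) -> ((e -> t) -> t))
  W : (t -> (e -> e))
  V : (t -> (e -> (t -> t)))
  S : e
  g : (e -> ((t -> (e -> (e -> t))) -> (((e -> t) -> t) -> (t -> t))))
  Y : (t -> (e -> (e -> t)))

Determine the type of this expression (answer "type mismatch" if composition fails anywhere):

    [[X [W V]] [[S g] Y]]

type mismatch

[W V]: (t -> (e -> e)) and (t -> (e -> (t -> t))) cannot combine by function application — type clash.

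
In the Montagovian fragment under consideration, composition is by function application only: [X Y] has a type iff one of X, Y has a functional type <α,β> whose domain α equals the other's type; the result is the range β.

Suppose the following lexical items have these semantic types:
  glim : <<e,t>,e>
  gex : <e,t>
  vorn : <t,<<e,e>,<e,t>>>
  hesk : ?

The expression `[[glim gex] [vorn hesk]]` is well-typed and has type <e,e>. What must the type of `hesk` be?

[[glim gex] [vorn hesk]] must have type <e,e>. The sister [glim gex] has type e; that is not a function onto <e,e>, so [vorn hesk] must be the functor, of type <e,<e,e>>.
[vorn hesk] must have type <e,<e,e>>. The sister vorn has type <t,<<e,e>,<e,t>>>; that is not a function onto <e,<e,e>>, so hesk must be the functor, of type <<t,<<e,e>,<e,t>>>,<e,<e,e>>>.

<<t,<<e,e>,<e,t>>>,<e,<e,e>>>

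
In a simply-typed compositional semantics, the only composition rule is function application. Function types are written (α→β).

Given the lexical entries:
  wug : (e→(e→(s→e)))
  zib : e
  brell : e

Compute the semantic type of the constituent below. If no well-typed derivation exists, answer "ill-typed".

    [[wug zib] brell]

At [wug zib], wug : (e→(e→(s→e))) takes zib : e, giving (e→(s→e)).
At [[wug zib] brell], [wug zib] : (e→(s→e)) takes brell : e, giving (s→e).

(s→e)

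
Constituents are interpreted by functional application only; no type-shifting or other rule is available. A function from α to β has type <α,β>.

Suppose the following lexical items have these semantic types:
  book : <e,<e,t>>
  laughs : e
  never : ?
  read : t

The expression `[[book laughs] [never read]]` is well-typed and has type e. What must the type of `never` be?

For [[book laughs] [never read]] to have type e with [book laughs] of type <e,t>, [never read] must be the function: [never read] : <<e,t>,e>.
For [never read] to have type <<e,t>,e> with read of type t, never must be the function: never : <t,<<e,t>,e>>.

<t,<<e,t>,e>>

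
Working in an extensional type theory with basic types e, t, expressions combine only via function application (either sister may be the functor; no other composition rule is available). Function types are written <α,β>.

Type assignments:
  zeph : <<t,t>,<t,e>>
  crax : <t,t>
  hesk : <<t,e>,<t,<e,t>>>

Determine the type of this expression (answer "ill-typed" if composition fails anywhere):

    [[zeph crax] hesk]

[zeph crax]: <<t,t>,<t,e>> applied to <t,t> yields <t,e>.
[[zeph crax] hesk]: <<t,e>,<t,<e,t>>> applied to <t,e> yields <t,<e,t>>.

<t,<e,t>>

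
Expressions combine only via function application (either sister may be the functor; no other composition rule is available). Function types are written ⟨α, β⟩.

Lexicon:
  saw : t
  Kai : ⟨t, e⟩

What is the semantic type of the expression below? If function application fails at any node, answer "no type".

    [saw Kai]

e

[saw Kai]: ⟨t, e⟩ applied to t yields e.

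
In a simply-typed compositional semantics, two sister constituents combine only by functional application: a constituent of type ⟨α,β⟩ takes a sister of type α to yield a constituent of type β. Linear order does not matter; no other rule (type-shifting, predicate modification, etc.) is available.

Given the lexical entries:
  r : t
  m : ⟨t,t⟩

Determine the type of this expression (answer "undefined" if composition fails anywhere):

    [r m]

[r m] — m of type ⟨t,t⟩ combines with r of type t: type t.

t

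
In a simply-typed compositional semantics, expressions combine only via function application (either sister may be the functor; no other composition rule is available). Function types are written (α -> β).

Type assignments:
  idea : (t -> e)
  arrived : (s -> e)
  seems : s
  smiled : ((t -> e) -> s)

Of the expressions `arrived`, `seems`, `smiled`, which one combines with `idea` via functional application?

arrived : (s -> e) — no; idea wants t, and arrived wants s.
seems : s — no; idea wants t, and seems wants nothing (atomic).
smiled — combines: smiled : ((t -> e) -> s) takes idea : (t -> e) as argument, giving s.

smiled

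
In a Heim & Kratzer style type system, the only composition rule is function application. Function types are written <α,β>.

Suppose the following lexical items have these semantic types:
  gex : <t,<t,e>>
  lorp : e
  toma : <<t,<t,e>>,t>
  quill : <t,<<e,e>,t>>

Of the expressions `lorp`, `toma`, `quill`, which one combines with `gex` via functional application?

toma

lorp : e — no; gex wants t, and lorp wants nothing (atomic).
toma — combines: toma : <<t,<t,e>>,t> takes gex : <t,<t,e>> as argument, giving t.
quill : <t,<<e,e>,t>> — no; gex wants t, and quill wants t.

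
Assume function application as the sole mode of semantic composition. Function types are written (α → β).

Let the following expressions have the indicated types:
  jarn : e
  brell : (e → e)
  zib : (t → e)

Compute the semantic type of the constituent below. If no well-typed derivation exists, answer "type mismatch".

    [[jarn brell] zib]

[jarn brell]: (e → e) applied to e yields e.
[[jarn brell] zib]: e and (t → e) cannot combine by function application — type clash.

type mismatch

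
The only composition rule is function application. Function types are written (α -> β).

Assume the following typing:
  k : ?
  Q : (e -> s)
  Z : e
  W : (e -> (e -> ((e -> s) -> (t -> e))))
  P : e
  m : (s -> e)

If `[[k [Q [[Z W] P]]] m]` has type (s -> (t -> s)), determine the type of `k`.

((t -> e) -> ((s -> e) -> (s -> (t -> s))))

[[k [Q [[Z W] P]]] m] is required to be (s -> (t -> s)). m : (s -> e) cannot yield (s -> (t -> s)) as functor, so [k [Q [[Z W] P]]] : ((s -> e) -> (s -> (t -> s))).
[k [Q [[Z W] P]]] is required to be ((s -> e) -> (s -> (t -> s))). [Q [[Z W] P]] : (t -> e) cannot yield ((s -> e) -> (s -> (t -> s))) as functor, so k : ((t -> e) -> ((s -> e) -> (s -> (t -> s)))).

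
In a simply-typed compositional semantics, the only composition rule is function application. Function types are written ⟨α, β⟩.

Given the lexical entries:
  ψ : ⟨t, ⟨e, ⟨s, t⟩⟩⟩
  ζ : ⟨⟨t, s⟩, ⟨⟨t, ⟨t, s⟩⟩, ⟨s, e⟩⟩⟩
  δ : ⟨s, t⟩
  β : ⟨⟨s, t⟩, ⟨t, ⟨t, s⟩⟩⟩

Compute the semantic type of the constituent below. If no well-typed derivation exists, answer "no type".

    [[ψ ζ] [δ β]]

no type

[ψ ζ]: ⟨t, ⟨e, ⟨s, t⟩⟩⟩ and ⟨⟨t, s⟩, ⟨⟨t, ⟨t, s⟩⟩, ⟨s, e⟩⟩⟩ cannot combine by function application — type clash.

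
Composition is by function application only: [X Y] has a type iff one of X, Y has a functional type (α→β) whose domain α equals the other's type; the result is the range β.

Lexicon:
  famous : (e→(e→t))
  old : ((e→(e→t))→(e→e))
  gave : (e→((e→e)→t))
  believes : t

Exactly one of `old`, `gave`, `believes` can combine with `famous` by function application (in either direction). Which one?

old — combines: old : ((e→(e→t))→(e→e)) takes famous : (e→(e→t)) as argument, giving (e→e).
gave : (e→((e→e)→t)) — does not combine with famous.
believes : t — does not combine with famous.

old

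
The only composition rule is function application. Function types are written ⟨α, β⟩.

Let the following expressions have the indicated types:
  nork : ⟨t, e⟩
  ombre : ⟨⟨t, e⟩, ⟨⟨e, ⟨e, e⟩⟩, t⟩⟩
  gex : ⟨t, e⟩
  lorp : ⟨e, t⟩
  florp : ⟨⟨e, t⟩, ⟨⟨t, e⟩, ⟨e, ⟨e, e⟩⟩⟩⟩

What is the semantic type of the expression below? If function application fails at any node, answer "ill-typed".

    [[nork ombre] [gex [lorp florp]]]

t

[nork ombre] — ombre of type ⟨⟨t, e⟩, ⟨⟨e, ⟨e, e⟩⟩, t⟩⟩ combines with nork of type ⟨t, e⟩: type ⟨⟨e, ⟨e, e⟩⟩, t⟩.
[lorp florp] — florp of type ⟨⟨e, t⟩, ⟨⟨t, e⟩, ⟨e, ⟨e, e⟩⟩⟩⟩ combines with lorp of type ⟨e, t⟩: type ⟨⟨t, e⟩, ⟨e, ⟨e, e⟩⟩⟩.
[gex [lorp florp]] — [lorp florp] of type ⟨⟨t, e⟩, ⟨e, ⟨e, e⟩⟩⟩ combines with gex of type ⟨t, e⟩: type ⟨e, ⟨e, e⟩⟩.
[[nork ombre] [gex [lorp florp]]] — [nork ombre] of type ⟨⟨e, ⟨e, e⟩⟩, t⟩ combines with [gex [lorp florp]] of type ⟨e, ⟨e, e⟩⟩: type t.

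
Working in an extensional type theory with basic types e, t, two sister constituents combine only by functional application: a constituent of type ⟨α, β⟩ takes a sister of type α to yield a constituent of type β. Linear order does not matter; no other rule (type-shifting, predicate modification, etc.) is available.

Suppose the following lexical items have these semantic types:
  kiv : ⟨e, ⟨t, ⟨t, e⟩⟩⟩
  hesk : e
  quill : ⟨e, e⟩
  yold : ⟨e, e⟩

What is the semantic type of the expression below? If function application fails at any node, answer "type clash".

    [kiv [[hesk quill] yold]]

⟨t, ⟨t, e⟩⟩

At [hesk quill], quill : ⟨e, e⟩ takes hesk : e, giving e.
At [[hesk quill] yold], yold : ⟨e, e⟩ takes [hesk quill] : e, giving e.
At [kiv [[hesk quill] yold]], kiv : ⟨e, ⟨t, ⟨t, e⟩⟩⟩ takes [[hesk quill] yold] : e, giving ⟨t, ⟨t, e⟩⟩.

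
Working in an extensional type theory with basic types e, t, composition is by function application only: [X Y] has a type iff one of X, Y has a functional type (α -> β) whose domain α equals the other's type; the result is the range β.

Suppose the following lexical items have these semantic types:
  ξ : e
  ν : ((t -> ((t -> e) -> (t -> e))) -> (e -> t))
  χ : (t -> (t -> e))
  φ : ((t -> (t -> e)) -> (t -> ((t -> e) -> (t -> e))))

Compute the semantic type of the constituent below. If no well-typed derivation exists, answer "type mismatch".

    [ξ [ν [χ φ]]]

t

[χ φ] — φ of type ((t -> (t -> e)) -> (t -> ((t -> e) -> (t -> e)))) combines with χ of type (t -> (t -> e)): type (t -> ((t -> e) -> (t -> e))).
[ν [χ φ]] — ν of type ((t -> ((t -> e) -> (t -> e))) -> (e -> t)) combines with [χ φ] of type (t -> ((t -> e) -> (t -> e))): type (e -> t).
[ξ [ν [χ φ]]] — [ν [χ φ]] of type (e -> t) combines with ξ of type e: type t.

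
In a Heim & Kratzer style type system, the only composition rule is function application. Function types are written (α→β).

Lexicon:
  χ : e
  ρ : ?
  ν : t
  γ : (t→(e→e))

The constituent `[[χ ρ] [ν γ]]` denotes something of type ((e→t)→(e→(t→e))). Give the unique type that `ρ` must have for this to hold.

For [[χ ρ] [ν γ]] to have type ((e→t)→(e→(t→e))) with [ν γ] of type (e→e), [χ ρ] must be the function: [χ ρ] : ((e→e)→((e→t)→(e→(t→e)))).
For [χ ρ] to have type ((e→e)→((e→t)→(e→(t→e)))) with χ of type e, ρ must be the function: ρ : (e→((e→e)→((e→t)→(e→(t→e))))).

(e→((e→e)→((e→t)→(e→(t→e)))))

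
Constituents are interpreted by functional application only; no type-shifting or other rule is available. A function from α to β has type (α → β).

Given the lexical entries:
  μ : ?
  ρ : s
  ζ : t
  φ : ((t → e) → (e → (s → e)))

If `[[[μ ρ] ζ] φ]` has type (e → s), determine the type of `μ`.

(s → (t → (((t → e) → (e → (s → e))) → (e → s))))

[[[μ ρ] ζ] φ] is required to be (e → s). φ : ((t → e) → (e → (s → e))) cannot yield (e → s) as functor, so [[μ ρ] ζ] : (((t → e) → (e → (s → e))) → (e → s)).
[[μ ρ] ζ] is required to be (((t → e) → (e → (s → e))) → (e → s)). ζ : t cannot yield (((t → e) → (e → (s → e))) → (e → s)) as functor, so [μ ρ] : (t → (((t → e) → (e → (s → e))) → (e → s))).
[μ ρ] is required to be (t → (((t → e) → (e → (s → e))) → (e → s))). ρ : s cannot yield (t → (((t → e) → (e → (s → e))) → (e → s))) as functor, so μ : (s → (t → (((t → e) → (e → (s → e))) → (e → s)))).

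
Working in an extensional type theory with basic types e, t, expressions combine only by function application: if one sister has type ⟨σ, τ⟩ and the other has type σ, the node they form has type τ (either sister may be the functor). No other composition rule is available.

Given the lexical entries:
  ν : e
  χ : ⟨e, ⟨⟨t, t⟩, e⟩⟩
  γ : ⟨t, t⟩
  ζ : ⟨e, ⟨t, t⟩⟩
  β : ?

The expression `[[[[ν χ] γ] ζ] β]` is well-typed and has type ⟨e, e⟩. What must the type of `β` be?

For [[[[ν χ] γ] ζ] β] to have type ⟨e, e⟩ with [[[ν χ] γ] ζ] of type ⟨t, t⟩, β must be the function: β : ⟨⟨t, t⟩, ⟨e, e⟩⟩.

⟨⟨t, t⟩, ⟨e, e⟩⟩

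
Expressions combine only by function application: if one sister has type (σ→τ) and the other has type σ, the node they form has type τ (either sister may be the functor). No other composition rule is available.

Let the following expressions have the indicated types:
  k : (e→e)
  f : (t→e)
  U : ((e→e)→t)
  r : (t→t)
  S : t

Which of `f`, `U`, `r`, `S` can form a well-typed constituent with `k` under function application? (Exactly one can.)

f : (t→e) — does not combine with k.
U — combines: U : ((e→e)→t) takes k : (e→e) as argument, giving t.
r : (t→t) — does not combine with k.
S : t — does not combine with k.

U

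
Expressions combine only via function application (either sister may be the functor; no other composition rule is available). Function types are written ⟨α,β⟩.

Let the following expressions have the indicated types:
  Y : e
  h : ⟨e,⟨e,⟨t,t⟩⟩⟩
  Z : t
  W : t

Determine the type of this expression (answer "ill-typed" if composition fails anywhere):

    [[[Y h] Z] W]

[Y h] — h of type ⟨e,⟨e,⟨t,t⟩⟩⟩ combines with Y of type e: type ⟨e,⟨t,t⟩⟩.
At [[Y h] Z]: neither ⟨e,⟨t,t⟩⟩ nor t can take the other as argument; the node is ill-typed.

ill-typed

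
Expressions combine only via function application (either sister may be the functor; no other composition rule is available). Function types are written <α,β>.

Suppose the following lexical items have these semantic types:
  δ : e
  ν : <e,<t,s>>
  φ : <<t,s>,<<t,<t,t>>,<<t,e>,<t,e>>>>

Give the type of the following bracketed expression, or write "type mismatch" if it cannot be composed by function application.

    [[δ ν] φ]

[δ ν]: ν is <e,<t,s>>, δ is e; result <t,s>.
[[δ ν] φ]: φ is <<t,s>,<<t,<t,t>>,<<t,e>,<t,e>>>>, [δ ν] is <t,s>; result <<t,<t,t>>,<<t,e>,<t,e>>>.

<<t,<t,t>>,<<t,e>,<t,e>>>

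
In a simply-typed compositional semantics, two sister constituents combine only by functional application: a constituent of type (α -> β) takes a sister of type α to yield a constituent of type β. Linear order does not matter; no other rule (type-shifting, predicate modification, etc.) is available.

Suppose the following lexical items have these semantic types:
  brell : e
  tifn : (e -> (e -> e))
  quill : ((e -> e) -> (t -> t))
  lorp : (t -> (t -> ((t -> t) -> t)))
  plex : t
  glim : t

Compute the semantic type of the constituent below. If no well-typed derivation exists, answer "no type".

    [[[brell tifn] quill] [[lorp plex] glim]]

[brell tifn] — tifn of type (e -> (e -> e)) combines with brell of type e: type (e -> e).
[[brell tifn] quill] — quill of type ((e -> e) -> (t -> t)) combines with [brell tifn] of type (e -> e): type (t -> t).
[lorp plex] — lorp of type (t -> (t -> ((t -> t) -> t))) combines with plex of type t: type (t -> ((t -> t) -> t)).
[[lorp plex] glim] — [lorp plex] of type (t -> ((t -> t) -> t)) combines with glim of type t: type ((t -> t) -> t).
[[[brell tifn] quill] [[lorp plex] glim]] — [[lorp plex] glim] of type ((t -> t) -> t) combines with [[brell tifn] quill] of type (t -> t): type t.

t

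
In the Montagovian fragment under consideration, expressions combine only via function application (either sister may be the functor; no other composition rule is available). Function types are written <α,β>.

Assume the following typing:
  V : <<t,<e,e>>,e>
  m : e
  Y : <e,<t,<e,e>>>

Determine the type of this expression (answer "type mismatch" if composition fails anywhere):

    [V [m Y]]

e

At [m Y], Y : <e,<t,<e,e>>> takes m : e, giving <t,<e,e>>.
At [V [m Y]], V : <<t,<e,e>>,e> takes [m Y] : <t,<e,e>>, giving e.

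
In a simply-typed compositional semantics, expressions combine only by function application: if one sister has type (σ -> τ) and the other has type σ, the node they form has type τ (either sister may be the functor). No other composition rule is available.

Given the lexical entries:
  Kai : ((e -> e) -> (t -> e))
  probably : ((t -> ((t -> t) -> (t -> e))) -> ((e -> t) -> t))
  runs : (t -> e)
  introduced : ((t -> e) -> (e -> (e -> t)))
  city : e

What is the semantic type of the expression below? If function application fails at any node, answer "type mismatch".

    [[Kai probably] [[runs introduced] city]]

At [Kai probably]: neither ((e -> e) -> (t -> e)) nor ((t -> ((t -> t) -> (t -> e))) -> ((e -> t) -> t)) can take the other as argument; the node is ill-typed.

type mismatch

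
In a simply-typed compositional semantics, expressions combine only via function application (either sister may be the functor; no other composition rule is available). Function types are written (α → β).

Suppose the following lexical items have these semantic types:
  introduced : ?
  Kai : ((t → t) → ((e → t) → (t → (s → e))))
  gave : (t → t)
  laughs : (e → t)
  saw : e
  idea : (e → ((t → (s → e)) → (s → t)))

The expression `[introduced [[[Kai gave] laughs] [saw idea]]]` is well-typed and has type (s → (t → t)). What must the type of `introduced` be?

((s → t) → (s → (t → t)))

For [introduced [[[Kai gave] laughs] [saw idea]]] to have type (s → (t → t)) with [[[Kai gave] laughs] [saw idea]] of type (s → t), introduced must be the function: introduced : ((s → t) → (s → (t → t))).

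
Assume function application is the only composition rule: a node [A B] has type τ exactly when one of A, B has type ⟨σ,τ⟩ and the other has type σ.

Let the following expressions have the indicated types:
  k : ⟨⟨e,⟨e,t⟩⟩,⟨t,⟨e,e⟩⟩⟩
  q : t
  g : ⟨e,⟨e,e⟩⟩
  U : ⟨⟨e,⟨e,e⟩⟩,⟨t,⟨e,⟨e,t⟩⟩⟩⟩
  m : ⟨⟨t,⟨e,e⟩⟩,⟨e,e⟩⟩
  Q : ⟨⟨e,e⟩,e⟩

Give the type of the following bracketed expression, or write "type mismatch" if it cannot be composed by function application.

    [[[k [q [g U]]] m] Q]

[g U]: U is ⟨⟨e,⟨e,e⟩⟩,⟨t,⟨e,⟨e,t⟩⟩⟩⟩, g is ⟨e,⟨e,e⟩⟩; result ⟨t,⟨e,⟨e,t⟩⟩⟩.
[q [g U]]: [g U] is ⟨t,⟨e,⟨e,t⟩⟩⟩, q is t; result ⟨e,⟨e,t⟩⟩.
[k [q [g U]]]: k is ⟨⟨e,⟨e,t⟩⟩,⟨t,⟨e,e⟩⟩⟩, [q [g U]] is ⟨e,⟨e,t⟩⟩; result ⟨t,⟨e,e⟩⟩.
[[k [q [g U]]] m]: m is ⟨⟨t,⟨e,e⟩⟩,⟨e,e⟩⟩, [k [q [g U]]] is ⟨t,⟨e,e⟩⟩; result ⟨e,e⟩.
[[[k [q [g U]]] m] Q]: Q is ⟨⟨e,e⟩,e⟩, [[k [q [g U]]] m] is ⟨e,e⟩; result e.

e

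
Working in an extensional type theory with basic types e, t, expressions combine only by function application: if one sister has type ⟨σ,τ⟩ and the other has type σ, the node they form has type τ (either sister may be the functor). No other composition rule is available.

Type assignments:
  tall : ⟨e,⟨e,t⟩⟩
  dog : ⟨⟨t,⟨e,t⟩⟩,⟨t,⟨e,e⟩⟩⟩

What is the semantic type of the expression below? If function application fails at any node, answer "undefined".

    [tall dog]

[tall dog]: ⟨e,⟨e,t⟩⟩ with ⟨⟨t,⟨e,t⟩⟩,⟨t,⟨e,e⟩⟩⟩ — neither is a function whose domain matches the other; composition fails here.

undefined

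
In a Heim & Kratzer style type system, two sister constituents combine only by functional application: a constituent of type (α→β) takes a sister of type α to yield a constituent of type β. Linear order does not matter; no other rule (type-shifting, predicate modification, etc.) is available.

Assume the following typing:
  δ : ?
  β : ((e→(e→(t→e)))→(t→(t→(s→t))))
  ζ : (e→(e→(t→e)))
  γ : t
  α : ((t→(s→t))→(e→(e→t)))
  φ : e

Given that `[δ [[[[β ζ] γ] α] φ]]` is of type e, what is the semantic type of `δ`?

((e→t)→e)

[δ [[[[β ζ] γ] α] φ]] must have type e. The sister [[[[β ζ] γ] α] φ] has type (e→t); that is not a function onto e, so δ must be the functor, of type ((e→t)→e).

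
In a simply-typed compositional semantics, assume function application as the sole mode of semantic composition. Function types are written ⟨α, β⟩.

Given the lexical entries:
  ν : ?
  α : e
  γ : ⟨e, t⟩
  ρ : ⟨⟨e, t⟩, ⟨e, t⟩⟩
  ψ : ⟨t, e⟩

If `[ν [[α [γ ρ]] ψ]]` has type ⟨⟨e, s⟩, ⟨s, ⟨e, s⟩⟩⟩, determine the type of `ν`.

⟨e, ⟨⟨e, s⟩, ⟨s, ⟨e, s⟩⟩⟩⟩

At [ν [[α [γ ρ]] ψ]] (required: ⟨⟨e, s⟩, ⟨s, ⟨e, s⟩⟩⟩): [[α [γ ρ]] ψ] is e, which is not a function with range ⟨⟨e, s⟩, ⟨s, ⟨e, s⟩⟩⟩; hence ν is the functor — type ⟨e, ⟨⟨e, s⟩, ⟨s, ⟨e, s⟩⟩⟩⟩.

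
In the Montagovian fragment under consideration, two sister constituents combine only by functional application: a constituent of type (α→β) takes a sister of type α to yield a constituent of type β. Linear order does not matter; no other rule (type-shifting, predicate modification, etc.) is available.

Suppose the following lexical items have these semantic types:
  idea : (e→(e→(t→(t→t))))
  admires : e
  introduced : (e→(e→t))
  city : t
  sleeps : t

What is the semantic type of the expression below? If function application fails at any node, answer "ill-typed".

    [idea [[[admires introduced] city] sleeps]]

[admires introduced]: introduced is (e→(e→t)), admires is e; result (e→t).
[[admires introduced] city]: (e→t) with t — neither is a function whose domain matches the other; composition fails here.

ill-typed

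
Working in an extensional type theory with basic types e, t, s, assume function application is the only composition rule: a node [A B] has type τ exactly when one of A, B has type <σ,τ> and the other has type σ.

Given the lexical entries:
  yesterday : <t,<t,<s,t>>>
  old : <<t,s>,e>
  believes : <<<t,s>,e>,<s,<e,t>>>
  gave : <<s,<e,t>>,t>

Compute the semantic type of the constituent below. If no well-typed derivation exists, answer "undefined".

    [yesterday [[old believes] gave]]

<t,<s,t>>

[old believes]: believes is <<<t,s>,e>,<s,<e,t>>>, old is <<t,s>,e>; result <s,<e,t>>.
[[old believes] gave]: gave is <<s,<e,t>>,t>, [old believes] is <s,<e,t>>; result t.
[yesterday [[old believes] gave]]: yesterday is <t,<t,<s,t>>>, [[old believes] gave] is t; result <t,<s,t>>.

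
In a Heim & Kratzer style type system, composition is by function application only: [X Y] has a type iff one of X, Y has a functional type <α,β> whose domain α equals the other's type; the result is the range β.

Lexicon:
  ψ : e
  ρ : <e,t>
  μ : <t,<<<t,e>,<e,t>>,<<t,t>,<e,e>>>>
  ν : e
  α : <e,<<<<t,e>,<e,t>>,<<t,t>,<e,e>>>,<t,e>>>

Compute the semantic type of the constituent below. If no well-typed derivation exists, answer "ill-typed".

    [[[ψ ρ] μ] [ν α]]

[ψ ρ]: functor ρ : <e,t>, argument ψ : e; result t.
[[ψ ρ] μ]: functor μ : <t,<<<t,e>,<e,t>>,<<t,t>,<e,e>>>>, argument [ψ ρ] : t; result <<<t,e>,<e,t>>,<<t,t>,<e,e>>>.
[ν α]: functor α : <e,<<<<t,e>,<e,t>>,<<t,t>,<e,e>>>,<t,e>>>, argument ν : e; result <<<<t,e>,<e,t>>,<<t,t>,<e,e>>>,<t,e>>.
[[[ψ ρ] μ] [ν α]]: functor [ν α] : <<<<t,e>,<e,t>>,<<t,t>,<e,e>>>,<t,e>>, argument [[ψ ρ] μ] : <<<t,e>,<e,t>>,<<t,t>,<e,e>>>; result <t,e>.

<t,e>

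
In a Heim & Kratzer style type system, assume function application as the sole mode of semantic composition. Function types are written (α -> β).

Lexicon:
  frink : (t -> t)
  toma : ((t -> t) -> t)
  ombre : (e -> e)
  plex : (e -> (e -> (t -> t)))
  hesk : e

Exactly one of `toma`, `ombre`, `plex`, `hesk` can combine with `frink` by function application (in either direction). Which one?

toma — combines: toma : ((t -> t) -> t) takes frink : (t -> t) as argument, giving t.
ombre : (e -> e) — does not combine with frink.
plex : (e -> (e -> (t -> t))) — does not combine with frink.
hesk : e — does not combine with frink.

toma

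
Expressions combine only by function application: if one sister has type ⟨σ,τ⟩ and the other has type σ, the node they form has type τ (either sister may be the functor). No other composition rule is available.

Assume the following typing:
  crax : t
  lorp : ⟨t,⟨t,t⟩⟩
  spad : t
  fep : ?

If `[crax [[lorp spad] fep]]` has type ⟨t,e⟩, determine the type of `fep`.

⟨⟨t,t⟩,⟨t,⟨t,e⟩⟩⟩

For [crax [[lorp spad] fep]] to have type ⟨t,e⟩ with crax of type t, [[lorp spad] fep] must be the function: [[lorp spad] fep] : ⟨t,⟨t,e⟩⟩.
For [[lorp spad] fep] to have type ⟨t,⟨t,e⟩⟩ with [lorp spad] of type ⟨t,t⟩, fep must be the function: fep : ⟨⟨t,t⟩,⟨t,⟨t,e⟩⟩⟩.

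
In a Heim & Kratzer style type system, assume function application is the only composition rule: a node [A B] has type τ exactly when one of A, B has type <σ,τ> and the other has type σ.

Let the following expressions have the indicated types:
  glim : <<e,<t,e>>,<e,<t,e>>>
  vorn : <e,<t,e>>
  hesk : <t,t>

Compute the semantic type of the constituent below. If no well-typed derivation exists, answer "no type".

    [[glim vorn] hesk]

no type

[glim vorn] — glim of type <<e,<t,e>>,<e,<t,e>>> combines with vorn of type <e,<t,e>>: type <e,<t,e>>.
At [[glim vorn] hesk]: neither <e,<t,e>> nor <t,t> can take the other as argument; the node is ill-typed.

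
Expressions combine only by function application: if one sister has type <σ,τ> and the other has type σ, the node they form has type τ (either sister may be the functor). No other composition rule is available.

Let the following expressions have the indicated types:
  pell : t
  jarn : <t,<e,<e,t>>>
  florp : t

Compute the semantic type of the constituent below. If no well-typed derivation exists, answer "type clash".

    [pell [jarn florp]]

[jarn florp]: <t,<e,<e,t>>> applied to t yields <e,<e,t>>.
At [pell [jarn florp]]: neither t nor <e,<e,t>> can take the other as argument; the node is ill-typed.

type clash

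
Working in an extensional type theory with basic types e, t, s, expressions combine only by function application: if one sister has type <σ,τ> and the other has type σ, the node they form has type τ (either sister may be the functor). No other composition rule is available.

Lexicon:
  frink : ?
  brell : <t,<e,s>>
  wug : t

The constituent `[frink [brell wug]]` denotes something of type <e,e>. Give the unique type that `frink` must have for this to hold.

For [frink [brell wug]] to have type <e,e> with [brell wug] of type <e,s>, frink must be the function: frink : <<e,s>,<e,e>>.

<<e,s>,<e,e>>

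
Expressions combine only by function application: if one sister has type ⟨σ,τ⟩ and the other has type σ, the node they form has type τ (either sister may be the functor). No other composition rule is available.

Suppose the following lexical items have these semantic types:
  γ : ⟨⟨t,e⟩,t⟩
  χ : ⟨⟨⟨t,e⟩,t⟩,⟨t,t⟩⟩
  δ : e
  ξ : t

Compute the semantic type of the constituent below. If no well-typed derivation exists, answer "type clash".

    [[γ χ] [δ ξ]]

[γ χ]: ⟨⟨⟨t,e⟩,t⟩,⟨t,t⟩⟩ applied to ⟨⟨t,e⟩,t⟩ yields ⟨t,t⟩.
[δ ξ]: e with t — neither is a function whose domain matches the other; composition fails here.

type clash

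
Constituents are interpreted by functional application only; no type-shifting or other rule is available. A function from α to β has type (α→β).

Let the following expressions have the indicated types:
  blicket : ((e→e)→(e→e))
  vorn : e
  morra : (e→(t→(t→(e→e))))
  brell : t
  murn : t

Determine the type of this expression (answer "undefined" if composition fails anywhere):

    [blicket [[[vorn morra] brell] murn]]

At [vorn morra], morra : (e→(t→(t→(e→e)))) takes vorn : e, giving (t→(t→(e→e))).
At [[vorn morra] brell], [vorn morra] : (t→(t→(e→e))) takes brell : t, giving (t→(e→e)).
At [[[vorn morra] brell] murn], [[vorn morra] brell] : (t→(e→e)) takes murn : t, giving (e→e).
At [blicket [[[vorn morra] brell] murn]], blicket : ((e→e)→(e→e)) takes [[[vorn morra] brell] murn] : (e→e), giving (e→e).

(e→e)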